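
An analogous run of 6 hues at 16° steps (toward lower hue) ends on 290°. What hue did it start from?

10°

5 steps of 16° (toward lower hue) give a net shift of −80°.
Start = end − shift: 290 + 80 = 370 → 370 − 360 = 10°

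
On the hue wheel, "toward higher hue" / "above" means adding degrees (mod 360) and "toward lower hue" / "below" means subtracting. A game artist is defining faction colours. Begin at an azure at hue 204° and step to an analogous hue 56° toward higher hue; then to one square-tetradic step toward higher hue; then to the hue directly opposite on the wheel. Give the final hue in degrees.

170°

analog 56° ↑ +56°: 204 + 56 = 260°
square ↑ +90°: 260 + 90 = 350°
complement +180°: 350 + 180 = 530 → 530 − 360 = 170°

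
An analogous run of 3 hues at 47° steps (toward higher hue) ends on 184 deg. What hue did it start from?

90°

2 steps of 47° (toward higher hue) give a net shift of +94°.
Start = end − shift: 184 − 94 = 90°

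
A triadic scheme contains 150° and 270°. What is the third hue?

A triad spaces three hues 120° apart.
The full set is {30°, 150°, 270°}.

30°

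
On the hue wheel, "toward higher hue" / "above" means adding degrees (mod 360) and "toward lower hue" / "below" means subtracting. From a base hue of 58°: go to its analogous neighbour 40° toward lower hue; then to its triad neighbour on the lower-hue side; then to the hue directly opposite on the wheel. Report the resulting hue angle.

78°

58 − 40 = 18°   (analog 40° ↓)
18 − 120 = -102 → -102 + 360 = 258°   (triadic ↓)
258 + 180 = 438 → 438 − 360 = 78°   (complement)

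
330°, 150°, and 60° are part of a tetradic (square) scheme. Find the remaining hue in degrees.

A square tetradic scheme places four hues every 90°.
The full set through 60° is {60°, 150°, 240°, 330°}.
Given {60°, 150°, 330°}, the missing hue is 240°.

240°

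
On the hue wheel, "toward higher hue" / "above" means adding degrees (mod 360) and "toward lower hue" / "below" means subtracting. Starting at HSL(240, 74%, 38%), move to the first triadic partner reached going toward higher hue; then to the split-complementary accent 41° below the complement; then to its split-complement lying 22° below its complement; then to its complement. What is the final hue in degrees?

triadic ↑ +120°: 240 + 120 = 360 → 360 − 360 = 0°
split-comp 41° ↓ +139°: 0 + 139 = 139°
split-comp 22° ↓ +158°: 139 + 158 = 297°
complement +180°: 297 + 180 = 477 → 477 − 360 = 117°

117°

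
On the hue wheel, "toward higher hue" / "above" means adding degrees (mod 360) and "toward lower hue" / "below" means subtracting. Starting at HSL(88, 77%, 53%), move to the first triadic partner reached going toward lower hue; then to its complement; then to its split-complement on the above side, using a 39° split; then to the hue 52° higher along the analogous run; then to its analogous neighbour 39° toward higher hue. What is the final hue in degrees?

98°

triadic ↓ −120°: 88 − 120 = -32 → -32 + 360 = 328°
complement +180°: 328 + 180 = 508 → 508 − 360 = 148°
split-comp 39° ↑ +219°: 148 + 219 = 367 → 367 − 360 = 7°
analog 52° ↑ +52°: 7 + 52 = 59°
analog 39° ↑ +39°: 59 + 39 = 98°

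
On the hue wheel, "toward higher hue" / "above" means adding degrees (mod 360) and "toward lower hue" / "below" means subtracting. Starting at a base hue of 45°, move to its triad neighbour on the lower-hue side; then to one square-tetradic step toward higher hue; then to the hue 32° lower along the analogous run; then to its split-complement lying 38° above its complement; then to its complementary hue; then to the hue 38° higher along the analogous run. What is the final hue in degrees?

59°

triadic ↓ −120°: 45 − 120 = -75 → -75 + 360 = 285°
square ↑ +90°: 285 + 90 = 375 → 375 − 360 = 15°
analog 32° ↓ −32°: 15 − 32 = -17 → -17 + 360 = 343°
split-comp 38° ↑ +218°: 343 + 218 = 561 → 561 − 360 = 201°
complement +180°: 201 + 180 = 381 → 381 − 360 = 21°
analog 38° ↑ +38°: 21 + 38 = 59°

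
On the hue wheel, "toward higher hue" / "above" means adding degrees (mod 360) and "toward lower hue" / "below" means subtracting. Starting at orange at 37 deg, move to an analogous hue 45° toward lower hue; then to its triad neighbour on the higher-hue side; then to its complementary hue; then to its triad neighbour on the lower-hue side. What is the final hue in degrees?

172°

37 − 45 = -8 → -8 + 360 = 352°   (analog 45° ↓)
352 + 120 = 472 → 472 − 360 = 112°   (triadic ↑)
112 + 180 = 292°   (complement)
292 − 120 = 172°   (triadic ↓)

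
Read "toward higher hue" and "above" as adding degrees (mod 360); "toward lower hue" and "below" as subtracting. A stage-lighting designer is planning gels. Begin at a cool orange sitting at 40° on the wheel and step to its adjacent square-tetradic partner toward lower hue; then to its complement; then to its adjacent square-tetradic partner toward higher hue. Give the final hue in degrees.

220°

40 − 90 = -50 → -50 + 360 = 310°   (square ↓)
310 + 180 = 490 → 490 − 360 = 130°   (complement)
130 + 90 = 220°   (square ↑)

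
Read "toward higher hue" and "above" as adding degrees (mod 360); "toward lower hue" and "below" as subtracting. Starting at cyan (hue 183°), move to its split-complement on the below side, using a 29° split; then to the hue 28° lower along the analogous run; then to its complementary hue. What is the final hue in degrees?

126°

+151° (split-comp 29° ↓): 183 + 151 = 334°
−28° (analog 28° ↓): 334 − 28 = 306°
+180° (complement): 306 + 180 = 486 → 486 − 360 = 126°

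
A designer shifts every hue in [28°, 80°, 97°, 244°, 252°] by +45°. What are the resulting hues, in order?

28 + 45 = 73°
80 + 45 = 125°
97 + 45 = 142°
244 + 45 = 289°
252 + 45 = 297°

73°, 125°, 142°, 289°, 297°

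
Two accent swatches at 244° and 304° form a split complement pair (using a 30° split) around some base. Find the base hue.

94°

The accents sit 30° either side of the complement, so the complement is their short-arc midpoint on the wheel.
Short-arc midpoint of 244° and 304°: 274°.
Base is 180° from the complement: 274 − 180 = 94°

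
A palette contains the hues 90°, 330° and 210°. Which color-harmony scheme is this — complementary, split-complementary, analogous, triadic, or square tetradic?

triadic

Sort the hues: 90°, 210°, 330°.
Successive gaps around the wheel: 120°, 120°, 120°.
Three hues equally spaced 120° apart form a triad.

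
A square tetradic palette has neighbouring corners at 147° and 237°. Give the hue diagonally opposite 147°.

A square tetradic scheme places four hues 90° apart; opposite corners are 180° apart.
147 + 180 = 327°

327°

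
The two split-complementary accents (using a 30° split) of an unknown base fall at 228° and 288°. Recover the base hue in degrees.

78°

The accents sit 30° either side of the complement, so the complement is their short-arc midpoint on the wheel.
Short-arc midpoint of 228° and 288°: 258°.
Base is 180° from the complement: 258 − 180 = 78°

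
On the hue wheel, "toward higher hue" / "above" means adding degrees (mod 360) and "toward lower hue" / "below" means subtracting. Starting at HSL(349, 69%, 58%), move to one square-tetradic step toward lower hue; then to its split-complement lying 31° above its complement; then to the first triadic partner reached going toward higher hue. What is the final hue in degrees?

230°

−90° (square ↓): 349 − 90 = 259°
+211° (split-comp 31° ↑): 259 + 211 = 470 → 470 − 360 = 110°
+120° (triadic ↑): 110 + 120 = 230°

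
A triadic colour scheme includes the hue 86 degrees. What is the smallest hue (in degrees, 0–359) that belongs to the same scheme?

A triad places three hues 120° apart.
The full set through 86° is {86°, 206°, 326°}.

86°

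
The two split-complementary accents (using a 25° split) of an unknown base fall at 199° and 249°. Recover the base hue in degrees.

44°

The accents sit 25° either side of the complement, so the complement is their short-arc midpoint on the wheel.
Short-arc midpoint of 199° and 249°: 224°.
Base is 180° from the complement: 224 − 180 = 44°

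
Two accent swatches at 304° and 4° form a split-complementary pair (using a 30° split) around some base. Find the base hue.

154°

The accents sit 30° either side of the complement, so the complement is their short-arc midpoint on the wheel.
Short-arc midpoint of 304° and 4°: 334°.
Base is 180° from the complement: 334 − 180 = 154°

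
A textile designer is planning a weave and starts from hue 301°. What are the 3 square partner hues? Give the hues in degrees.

301 + 90 = 391 → 391 − 360 = 31°
301 + 180 = 481 → 481 − 360 = 121°
301 + 270 = 571 → 571 − 360 = 211°

31°, 121° and 211°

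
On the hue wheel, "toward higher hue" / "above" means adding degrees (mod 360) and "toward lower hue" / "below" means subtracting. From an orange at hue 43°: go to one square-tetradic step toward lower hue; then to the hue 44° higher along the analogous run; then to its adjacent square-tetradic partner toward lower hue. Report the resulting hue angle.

43 − 90 = -47 → -47 + 360 = 313°   (square ↓)
313 + 44 = 357°   (analog 44° ↑)
357 − 90 = 267°   (square ↓)

267°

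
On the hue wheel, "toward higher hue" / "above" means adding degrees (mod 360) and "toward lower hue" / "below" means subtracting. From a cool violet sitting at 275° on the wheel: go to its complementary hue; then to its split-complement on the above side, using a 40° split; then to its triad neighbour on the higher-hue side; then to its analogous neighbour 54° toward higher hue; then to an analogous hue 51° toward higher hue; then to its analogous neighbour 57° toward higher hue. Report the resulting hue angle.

+180° (complement): 275 + 180 = 455 → 455 − 360 = 95°
+220° (split-comp 40° ↑): 95 + 220 = 315°
+120° (triadic ↑): 315 + 120 = 435 → 435 − 360 = 75°
+54° (analog 54° ↑): 75 + 54 = 129°
+51° (analog 51° ↑): 129 + 51 = 180°
+57° (analog 57° ↑): 180 + 57 = 237°

237°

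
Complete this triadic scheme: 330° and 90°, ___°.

210°

A triad places three hues 120° apart.
The full set through 90° is {90°, 210°, 330°}.
Given {90°, 330°}, the missing hue is 210°.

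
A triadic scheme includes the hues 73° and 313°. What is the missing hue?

193°

A triad places three hues 120° apart.
The full set through 73° is {73°, 193°, 313°}.
Given {73°, 313°}, the missing hue is 193°.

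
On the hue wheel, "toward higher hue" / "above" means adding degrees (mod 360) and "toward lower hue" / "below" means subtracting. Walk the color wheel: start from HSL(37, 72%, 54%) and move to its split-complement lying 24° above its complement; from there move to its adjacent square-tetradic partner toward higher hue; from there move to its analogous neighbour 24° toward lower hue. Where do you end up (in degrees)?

split-comp 24° ↑ +204°: 37 + 204 = 241°
square ↑ +90°: 241 + 90 = 331°
analog 24° ↓ −24°: 331 − 24 = 307°

307°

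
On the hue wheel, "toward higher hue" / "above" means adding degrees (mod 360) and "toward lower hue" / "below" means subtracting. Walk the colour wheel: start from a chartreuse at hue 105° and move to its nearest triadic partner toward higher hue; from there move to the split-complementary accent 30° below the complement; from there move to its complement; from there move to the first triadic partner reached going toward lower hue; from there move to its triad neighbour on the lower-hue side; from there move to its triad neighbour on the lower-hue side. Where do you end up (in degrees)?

195°

triadic ↑ +120°: 105 + 120 = 225°
split-comp 30° ↓ +150°: 225 + 150 = 375 → 375 − 360 = 15°
complement +180°: 15 + 180 = 195°
triadic ↓ −120°: 195 − 120 = 75°
triadic ↓ −120°: 75 − 120 = -45 → -45 + 360 = 315°
triadic ↓ −120°: 315 − 120 = 195°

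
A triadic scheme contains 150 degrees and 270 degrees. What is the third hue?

30°

A triad spaces three hues 120° apart.
The full set is {30°, 150°, 270°}.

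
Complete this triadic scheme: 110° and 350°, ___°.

A triad places three hues 120° apart.
The full set through 110° is {110°, 230°, 350°}.
Given {110°, 350°}, the missing hue is 230°.

230°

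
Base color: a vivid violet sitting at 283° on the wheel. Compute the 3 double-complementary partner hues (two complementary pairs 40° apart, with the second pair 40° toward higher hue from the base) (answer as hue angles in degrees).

323°, 103°, and 143°

A rectangular tetradic uses two complementary pairs 40° apart: offsets 0°, 40°, 180°, 220°.
283 + 40 = 323°
283 + 180 = 463 → 463 − 360 = 103°
283 + 220 = 503 → 503 − 360 = 143°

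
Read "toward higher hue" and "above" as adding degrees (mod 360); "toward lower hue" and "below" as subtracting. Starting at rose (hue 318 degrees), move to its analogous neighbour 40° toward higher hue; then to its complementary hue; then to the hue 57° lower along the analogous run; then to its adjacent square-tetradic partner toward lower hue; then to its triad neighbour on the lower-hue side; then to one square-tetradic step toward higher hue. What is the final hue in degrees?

1°

+40° (analog 40° ↑): 318 + 40 = 358°
+180° (complement): 358 + 180 = 538 → 538 − 360 = 178°
−57° (analog 57° ↓): 178 − 57 = 121°
−90° (square ↓): 121 − 90 = 31°
−120° (triadic ↓): 31 − 120 = -89 → -89 + 360 = 271°
+90° (square ↑): 271 + 90 = 361 → 361 − 360 = 1°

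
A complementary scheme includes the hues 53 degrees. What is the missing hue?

The complement sits 180° across the wheel.
The full set through 53° is {53°, 233°}.
Given {53°}, the missing hue is 233°.

233°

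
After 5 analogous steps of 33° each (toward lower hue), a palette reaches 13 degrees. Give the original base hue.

5 steps of 33° (toward lower hue) give a net shift of −165°.
Start = end − shift: 13 + 165 = 178°

178°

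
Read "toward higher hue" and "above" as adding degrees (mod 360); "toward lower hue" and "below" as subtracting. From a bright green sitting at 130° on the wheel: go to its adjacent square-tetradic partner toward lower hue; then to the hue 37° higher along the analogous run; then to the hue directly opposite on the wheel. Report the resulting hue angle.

−90° (square ↓): 130 − 90 = 40°
+37° (analog 37° ↑): 40 + 37 = 77°
+180° (complement): 77 + 180 = 257°

257°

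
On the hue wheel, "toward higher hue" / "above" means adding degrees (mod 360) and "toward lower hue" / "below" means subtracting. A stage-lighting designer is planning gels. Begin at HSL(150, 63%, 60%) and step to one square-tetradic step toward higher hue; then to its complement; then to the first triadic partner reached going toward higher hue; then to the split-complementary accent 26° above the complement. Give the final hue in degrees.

+90° (square ↑): 150 + 90 = 240°
+180° (complement): 240 + 180 = 420 → 420 − 360 = 60°
+120° (triadic ↑): 60 + 120 = 180°
+206° (split-comp 26° ↑): 180 + 206 = 386 → 386 − 360 = 26°

26°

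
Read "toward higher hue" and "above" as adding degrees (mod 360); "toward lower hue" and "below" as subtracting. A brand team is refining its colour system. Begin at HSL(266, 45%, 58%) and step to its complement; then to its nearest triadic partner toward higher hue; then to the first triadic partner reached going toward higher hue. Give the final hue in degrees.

266 + 180 = 446 → 446 − 360 = 86°   (complement)
86 + 120 = 206°   (triadic ↑)
206 + 120 = 326°   (triadic ↑)

326°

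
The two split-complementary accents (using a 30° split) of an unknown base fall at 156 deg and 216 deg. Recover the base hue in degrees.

The accents sit 30° either side of the complement, so the complement is their short-arc midpoint on the wheel.
Short-arc midpoint of 156° and 216°: 186°.
Base is 180° from the complement: 186 − 180 = 6°

6°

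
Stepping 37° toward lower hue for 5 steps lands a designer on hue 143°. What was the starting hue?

328°

5 steps of 37° (toward lower hue) give a net shift of −185°.
Start = end − shift: 143 + 185 = 328°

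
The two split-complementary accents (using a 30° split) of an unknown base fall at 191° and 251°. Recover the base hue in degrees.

41°

The accents sit 30° either side of the complement, so the complement is their short-arc midpoint on the wheel.
Short-arc midpoint of 191° and 251°: 221°.
Base is 180° from the complement: 221 − 180 = 41°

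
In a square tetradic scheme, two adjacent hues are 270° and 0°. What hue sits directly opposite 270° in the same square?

A square tetradic scheme places four hues 90° apart; opposite corners are 180° apart.
270 + 180 = 450 → 450 − 360 = 90°

90°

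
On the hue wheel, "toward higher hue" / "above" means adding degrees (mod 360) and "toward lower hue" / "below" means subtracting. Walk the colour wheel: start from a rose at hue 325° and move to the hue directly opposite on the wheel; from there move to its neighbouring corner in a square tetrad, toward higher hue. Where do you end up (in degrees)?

235°

325 + 180 = 505 → 505 − 360 = 145°   (complement)
145 + 90 = 235°   (square ↑)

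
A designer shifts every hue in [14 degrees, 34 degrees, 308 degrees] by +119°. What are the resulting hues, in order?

133°, 153°, 67°

14 + 119 = 133°
34 + 119 = 153°
308 + 119 = 427 → 427 − 360 = 67°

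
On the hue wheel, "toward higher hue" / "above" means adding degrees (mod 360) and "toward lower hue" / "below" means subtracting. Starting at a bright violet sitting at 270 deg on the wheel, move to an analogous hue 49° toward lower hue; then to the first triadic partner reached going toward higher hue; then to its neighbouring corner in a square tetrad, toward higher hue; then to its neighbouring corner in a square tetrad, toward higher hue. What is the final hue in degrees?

161°

270 − 49 = 221°   (analog 49° ↓)
221 + 120 = 341°   (triadic ↑)
341 + 90 = 431 → 431 − 360 = 71°   (square ↑)
71 + 90 = 161°   (square ↑)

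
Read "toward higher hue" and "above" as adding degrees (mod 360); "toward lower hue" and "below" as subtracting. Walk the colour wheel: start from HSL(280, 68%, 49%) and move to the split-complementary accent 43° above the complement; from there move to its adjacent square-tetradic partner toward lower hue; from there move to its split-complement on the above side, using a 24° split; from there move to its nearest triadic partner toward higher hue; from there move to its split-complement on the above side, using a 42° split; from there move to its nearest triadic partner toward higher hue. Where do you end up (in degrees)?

280 + 223 = 503 → 503 − 360 = 143°   (split-comp 43° ↑)
143 − 90 = 53°   (square ↓)
53 + 204 = 257°   (split-comp 24° ↑)
257 + 120 = 377 → 377 − 360 = 17°   (triadic ↑)
17 + 222 = 239°   (split-comp 42° ↑)
239 + 120 = 359°   (triadic ↑)

359°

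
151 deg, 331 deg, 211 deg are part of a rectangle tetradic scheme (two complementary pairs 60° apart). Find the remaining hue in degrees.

31°

A rectangular tetradic uses two complementary pairs 60° apart: offsets 0°, 60°, 180°, 240°.
Among {151°, 211°, 331°}, 331° and 151° are a 180° pair.
The remaining hue 211° needs its own complement: 211 + 180 = 391 → 391 − 360 = 31°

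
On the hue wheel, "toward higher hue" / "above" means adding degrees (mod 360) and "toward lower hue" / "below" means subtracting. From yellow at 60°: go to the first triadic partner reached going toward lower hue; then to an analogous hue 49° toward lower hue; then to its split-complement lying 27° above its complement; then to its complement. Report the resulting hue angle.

60 − 120 = -60 → -60 + 360 = 300°   (triadic ↓)
300 − 49 = 251°   (analog 49° ↓)
251 + 207 = 458 → 458 − 360 = 98°   (split-comp 27° ↑)
98 + 180 = 278°   (complement)

278°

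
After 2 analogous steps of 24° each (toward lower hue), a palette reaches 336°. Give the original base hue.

2 steps of 24° (toward lower hue) give a net shift of −48°.
Start = end − shift: 336 + 48 = 384 → 384 − 360 = 24°

24°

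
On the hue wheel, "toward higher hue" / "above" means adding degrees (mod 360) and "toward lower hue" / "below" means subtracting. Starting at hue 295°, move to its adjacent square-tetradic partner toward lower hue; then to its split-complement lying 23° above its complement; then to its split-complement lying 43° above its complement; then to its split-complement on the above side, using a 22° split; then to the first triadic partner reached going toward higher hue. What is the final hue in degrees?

233°

−90° (square ↓): 295 − 90 = 205°
+203° (split-comp 23° ↑): 205 + 203 = 408 → 408 − 360 = 48°
+223° (split-comp 43° ↑): 48 + 223 = 271°
+202° (split-comp 22° ↑): 271 + 202 = 473 → 473 − 360 = 113°
+120° (triadic ↑): 113 + 120 = 233°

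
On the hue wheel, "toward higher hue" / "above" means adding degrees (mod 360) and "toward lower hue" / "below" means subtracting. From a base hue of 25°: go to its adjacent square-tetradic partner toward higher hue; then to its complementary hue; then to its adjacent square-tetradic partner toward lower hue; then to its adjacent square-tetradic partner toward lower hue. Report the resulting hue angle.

115°

+90° (square ↑): 25 + 90 = 115°
+180° (complement): 115 + 180 = 295°
−90° (square ↓): 295 − 90 = 205°
−90° (square ↓): 205 − 90 = 115°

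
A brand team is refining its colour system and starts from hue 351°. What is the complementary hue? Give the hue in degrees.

171°

The complement sits 180° across the wheel.
351 + 180 = 531 → 531 − 360 = 171°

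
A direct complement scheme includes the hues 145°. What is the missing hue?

325°

The complement sits 180° across the wheel.
The full set through 145° is {145°, 325°}.
Given {145°}, the missing hue is 325°.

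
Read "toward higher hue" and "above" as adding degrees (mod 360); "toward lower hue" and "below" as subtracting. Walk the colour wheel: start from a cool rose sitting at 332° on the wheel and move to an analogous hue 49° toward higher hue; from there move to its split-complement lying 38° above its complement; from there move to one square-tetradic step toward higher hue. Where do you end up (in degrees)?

329°

332 + 49 = 381 → 381 − 360 = 21°   (analog 49° ↑)
21 + 218 = 239°   (split-comp 38° ↑)
239 + 90 = 329°   (square ↑)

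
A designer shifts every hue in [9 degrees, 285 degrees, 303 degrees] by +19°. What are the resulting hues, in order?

9 + 19 = 28°
285 + 19 = 304°
303 + 19 = 322°

28°, 304°, 322°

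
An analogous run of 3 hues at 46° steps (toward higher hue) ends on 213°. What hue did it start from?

121°

2 steps of 46° (toward higher hue) give a net shift of +92°.
Start = end − shift: 213 − 92 = 121°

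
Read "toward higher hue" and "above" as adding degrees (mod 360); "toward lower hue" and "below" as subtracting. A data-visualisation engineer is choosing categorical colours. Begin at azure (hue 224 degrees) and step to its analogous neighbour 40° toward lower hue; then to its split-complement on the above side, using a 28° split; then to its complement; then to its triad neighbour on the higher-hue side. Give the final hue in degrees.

332°

−40° (analog 40° ↓): 224 − 40 = 184°
+208° (split-comp 28° ↑): 184 + 208 = 392 → 392 − 360 = 32°
+180° (complement): 32 + 180 = 212°
+120° (triadic ↑): 212 + 120 = 332°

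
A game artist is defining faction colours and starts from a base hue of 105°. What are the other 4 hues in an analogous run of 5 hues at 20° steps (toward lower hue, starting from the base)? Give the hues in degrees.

85°, 65°, 45° and 25°

Analogous hues sit every 20° along the wheel.
105 − 20 = 85°
105 − 40 = 65°
105 − 60 = 45°
105 − 80 = 25°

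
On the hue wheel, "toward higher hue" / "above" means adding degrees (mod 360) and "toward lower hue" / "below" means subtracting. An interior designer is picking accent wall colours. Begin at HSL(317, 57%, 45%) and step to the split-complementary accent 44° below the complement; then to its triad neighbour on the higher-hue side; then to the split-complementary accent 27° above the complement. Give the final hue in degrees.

60°

split-comp 44° ↓ +136°: 317 + 136 = 453 → 453 − 360 = 93°
triadic ↑ +120°: 93 + 120 = 213°
split-comp 27° ↑ +207°: 213 + 207 = 420 → 420 − 360 = 60°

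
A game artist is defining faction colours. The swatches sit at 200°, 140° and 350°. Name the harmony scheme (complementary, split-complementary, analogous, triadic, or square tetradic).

split-complementary

Sort the hues: 140°, 200°, 350°.
Successive gaps around the wheel: 60°, 150°, 150°.
Two 150° gaps and one 60° gap — a base hue opposite a pair of accents 30° either side of its complement — is the split-complementary pattern.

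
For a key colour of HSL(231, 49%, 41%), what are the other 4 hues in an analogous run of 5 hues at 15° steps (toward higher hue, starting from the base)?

246°, 261°, 276°, and 291°

Analogous hues sit every 15° along the wheel.
231 + 15 = 246°
231 + 30 = 261°
231 + 45 = 276°
231 + 60 = 291°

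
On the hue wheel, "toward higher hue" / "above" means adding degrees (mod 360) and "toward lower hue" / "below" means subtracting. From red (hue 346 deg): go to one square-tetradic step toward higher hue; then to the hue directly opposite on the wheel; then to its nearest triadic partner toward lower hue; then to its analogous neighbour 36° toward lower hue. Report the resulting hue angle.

square ↑ +90°: 346 + 90 = 436 → 436 − 360 = 76°
complement +180°: 76 + 180 = 256°
triadic ↓ −120°: 256 − 120 = 136°
analog 36° ↓ −36°: 136 − 36 = 100°

100°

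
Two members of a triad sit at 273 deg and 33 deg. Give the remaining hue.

153°

A triad spaces three hues 120° apart.
The full set is {33°, 153°, 273°}.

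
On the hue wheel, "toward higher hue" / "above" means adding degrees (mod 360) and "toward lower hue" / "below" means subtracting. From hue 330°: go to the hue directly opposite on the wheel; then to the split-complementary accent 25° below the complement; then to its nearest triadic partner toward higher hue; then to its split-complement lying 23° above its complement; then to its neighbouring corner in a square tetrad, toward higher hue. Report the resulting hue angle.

330 + 180 = 510 → 510 − 360 = 150°   (complement)
150 + 155 = 305°   (split-comp 25° ↓)
305 + 120 = 425 → 425 − 360 = 65°   (triadic ↑)
65 + 203 = 268°   (split-comp 23° ↑)
268 + 90 = 358°   (square ↑)

358°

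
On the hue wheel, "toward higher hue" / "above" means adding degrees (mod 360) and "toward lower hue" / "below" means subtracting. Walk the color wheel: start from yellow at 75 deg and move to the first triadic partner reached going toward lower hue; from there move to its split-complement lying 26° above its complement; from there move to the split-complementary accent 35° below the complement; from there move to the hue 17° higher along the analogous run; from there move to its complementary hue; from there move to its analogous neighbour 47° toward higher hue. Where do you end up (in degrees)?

triadic ↓ −120°: 75 − 120 = -45 → -45 + 360 = 315°
split-comp 26° ↑ +206°: 315 + 206 = 521 → 521 − 360 = 161°
split-comp 35° ↓ +145°: 161 + 145 = 306°
analog 17° ↑ +17°: 306 + 17 = 323°
complement +180°: 323 + 180 = 503 → 503 − 360 = 143°
analog 47° ↑ +47°: 143 + 47 = 190°

190°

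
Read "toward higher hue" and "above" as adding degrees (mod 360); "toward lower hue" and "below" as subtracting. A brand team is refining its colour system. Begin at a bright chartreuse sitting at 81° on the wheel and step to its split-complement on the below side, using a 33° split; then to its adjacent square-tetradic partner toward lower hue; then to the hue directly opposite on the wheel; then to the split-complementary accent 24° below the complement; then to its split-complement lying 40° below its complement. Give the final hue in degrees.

81 + 147 = 228°   (split-comp 33° ↓)
228 − 90 = 138°   (square ↓)
138 + 180 = 318°   (complement)
318 + 156 = 474 → 474 − 360 = 114°   (split-comp 24° ↓)
114 + 140 = 254°   (split-comp 40° ↓)

254°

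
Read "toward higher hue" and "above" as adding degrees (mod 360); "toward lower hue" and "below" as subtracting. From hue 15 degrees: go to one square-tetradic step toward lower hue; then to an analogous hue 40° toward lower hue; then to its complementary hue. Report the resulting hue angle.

−90° (square ↓): 15 − 90 = -75 → -75 + 360 = 285°
−40° (analog 40° ↓): 285 − 40 = 245°
+180° (complement): 245 + 180 = 425 → 425 − 360 = 65°

65°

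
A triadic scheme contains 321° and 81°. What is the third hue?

201°

A triad spaces three hues 120° apart.
The full set is {81°, 201°, 321°}.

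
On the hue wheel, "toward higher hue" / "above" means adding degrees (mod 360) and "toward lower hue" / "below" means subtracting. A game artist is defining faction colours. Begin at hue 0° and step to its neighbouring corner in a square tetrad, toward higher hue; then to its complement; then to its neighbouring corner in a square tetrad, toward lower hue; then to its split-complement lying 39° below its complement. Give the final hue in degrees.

0 + 90 = 90°   (square ↑)
90 + 180 = 270°   (complement)
270 − 90 = 180°   (square ↓)
180 + 141 = 321°   (split-comp 39° ↓)

321°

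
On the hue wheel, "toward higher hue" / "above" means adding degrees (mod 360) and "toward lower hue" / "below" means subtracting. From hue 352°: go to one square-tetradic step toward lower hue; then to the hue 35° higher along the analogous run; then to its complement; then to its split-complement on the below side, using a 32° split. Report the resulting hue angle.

352 − 90 = 262°   (square ↓)
262 + 35 = 297°   (analog 35° ↑)
297 + 180 = 477 → 477 − 360 = 117°   (complement)
117 + 148 = 265°   (split-comp 32° ↓)

265°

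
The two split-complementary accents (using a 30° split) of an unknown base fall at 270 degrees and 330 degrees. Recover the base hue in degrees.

120°

The accents sit 30° either side of the complement, so the complement is their short-arc midpoint on the wheel.
Short-arc midpoint of 270° and 330°: 300°.
Base is 180° from the complement: 300 − 180 = 120°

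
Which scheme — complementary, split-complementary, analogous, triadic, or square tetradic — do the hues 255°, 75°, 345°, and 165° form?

Sort the hues: 75°, 165°, 255°, 345°.
Successive gaps around the wheel: 90°, 90°, 90°, 90°.
Four hues every 90° form a square tetradic scheme.

square tetradic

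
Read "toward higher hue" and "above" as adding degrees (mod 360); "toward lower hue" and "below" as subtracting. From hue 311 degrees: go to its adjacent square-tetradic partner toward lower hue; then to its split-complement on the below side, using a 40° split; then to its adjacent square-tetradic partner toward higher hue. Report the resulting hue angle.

311 − 90 = 221°   (square ↓)
221 + 140 = 361 → 361 − 360 = 1°   (split-comp 40° ↓)
1 + 90 = 91°   (square ↑)

91°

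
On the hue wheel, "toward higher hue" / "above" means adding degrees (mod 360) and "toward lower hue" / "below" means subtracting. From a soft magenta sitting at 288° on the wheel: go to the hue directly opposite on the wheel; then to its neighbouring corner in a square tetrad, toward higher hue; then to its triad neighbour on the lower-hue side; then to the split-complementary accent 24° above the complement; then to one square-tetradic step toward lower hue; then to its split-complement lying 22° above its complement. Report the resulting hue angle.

288 + 180 = 468 → 468 − 360 = 108°   (complement)
108 + 90 = 198°   (square ↑)
198 − 120 = 78°   (triadic ↓)
78 + 204 = 282°   (split-comp 24° ↑)
282 − 90 = 192°   (square ↓)
192 + 202 = 394 → 394 − 360 = 34°   (split-comp 22° ↑)

34°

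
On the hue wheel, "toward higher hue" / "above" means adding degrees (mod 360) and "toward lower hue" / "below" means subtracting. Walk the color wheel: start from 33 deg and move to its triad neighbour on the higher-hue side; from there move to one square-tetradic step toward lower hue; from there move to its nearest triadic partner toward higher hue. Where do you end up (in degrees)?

+120° (triadic ↑): 33 + 120 = 153°
−90° (square ↓): 153 − 90 = 63°
+120° (triadic ↑): 63 + 120 = 183°

183°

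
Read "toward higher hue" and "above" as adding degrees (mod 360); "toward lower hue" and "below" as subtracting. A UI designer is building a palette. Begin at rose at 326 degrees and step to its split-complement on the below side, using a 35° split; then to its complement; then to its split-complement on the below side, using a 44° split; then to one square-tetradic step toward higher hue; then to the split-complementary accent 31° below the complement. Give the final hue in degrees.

306°

+145° (split-comp 35° ↓): 326 + 145 = 471 → 471 − 360 = 111°
+180° (complement): 111 + 180 = 291°
+136° (split-comp 44° ↓): 291 + 136 = 427 → 427 − 360 = 67°
+90° (square ↑): 67 + 90 = 157°
+149° (split-comp 31° ↓): 157 + 149 = 306°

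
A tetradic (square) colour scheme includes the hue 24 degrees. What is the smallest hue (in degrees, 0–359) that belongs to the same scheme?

24°

A square tetradic scheme places four hues every 90°.
The full set through 24° is {24°, 114°, 204°, 294°}.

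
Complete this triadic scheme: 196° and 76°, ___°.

A triad places three hues 120° apart.
The full set through 76° is {76°, 196°, 316°}.
Given {76°, 196°}, the missing hue is 316°.

316°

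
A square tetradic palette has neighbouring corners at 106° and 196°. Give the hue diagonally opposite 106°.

286°

A square tetradic scheme places four hues 90° apart; opposite corners are 180° apart.
106 + 180 = 286°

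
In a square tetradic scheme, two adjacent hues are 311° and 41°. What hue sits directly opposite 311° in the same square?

A square tetradic scheme places four hues 90° apart; opposite corners are 180° apart.
311 + 180 = 491 → 491 − 360 = 131°

131°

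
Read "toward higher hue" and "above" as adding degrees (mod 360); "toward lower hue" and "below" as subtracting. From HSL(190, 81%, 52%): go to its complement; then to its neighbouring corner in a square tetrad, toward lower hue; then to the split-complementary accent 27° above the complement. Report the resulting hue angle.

127°

190 + 180 = 370 → 370 − 360 = 10°   (complement)
10 − 90 = -80 → -80 + 360 = 280°   (square ↓)
280 + 207 = 487 → 487 − 360 = 127°   (split-comp 27° ↑)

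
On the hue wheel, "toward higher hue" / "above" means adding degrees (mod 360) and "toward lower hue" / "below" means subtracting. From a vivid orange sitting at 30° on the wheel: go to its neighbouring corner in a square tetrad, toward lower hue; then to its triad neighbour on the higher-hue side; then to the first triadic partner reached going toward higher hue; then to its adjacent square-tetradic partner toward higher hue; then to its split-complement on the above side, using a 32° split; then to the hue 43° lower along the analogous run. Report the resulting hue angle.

79°

square ↓ −90°: 30 − 90 = -60 → -60 + 360 = 300°
triadic ↑ +120°: 300 + 120 = 420 → 420 − 360 = 60°
triadic ↑ +120°: 60 + 120 = 180°
square ↑ +90°: 180 + 90 = 270°
split-comp 32° ↑ +212°: 270 + 212 = 482 → 482 − 360 = 122°
analog 43° ↓ −43°: 122 − 43 = 79°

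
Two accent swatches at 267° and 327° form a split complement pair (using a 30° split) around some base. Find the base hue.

117°

The accents sit 30° either side of the complement, so the complement is their short-arc midpoint on the wheel.
Short-arc midpoint of 267° and 327°: 297°.
Base is 180° from the complement: 297 − 180 = 117°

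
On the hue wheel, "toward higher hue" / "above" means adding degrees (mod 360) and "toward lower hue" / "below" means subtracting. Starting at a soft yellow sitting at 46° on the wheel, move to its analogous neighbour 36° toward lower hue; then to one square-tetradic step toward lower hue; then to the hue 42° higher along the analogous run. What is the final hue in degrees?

−36° (analog 36° ↓): 46 − 36 = 10°
−90° (square ↓): 10 − 90 = -80 → -80 + 360 = 280°
+42° (analog 42° ↑): 280 + 42 = 322°

322°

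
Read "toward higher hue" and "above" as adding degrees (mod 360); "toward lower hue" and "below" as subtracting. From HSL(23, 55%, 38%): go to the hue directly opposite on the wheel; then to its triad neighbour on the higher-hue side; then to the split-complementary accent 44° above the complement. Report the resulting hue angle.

+180° (complement): 23 + 180 = 203°
+120° (triadic ↑): 203 + 120 = 323°
+224° (split-comp 44° ↑): 323 + 224 = 547 → 547 − 360 = 187°

187°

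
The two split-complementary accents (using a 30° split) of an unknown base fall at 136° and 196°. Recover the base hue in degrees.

346°

The accents sit 30° either side of the complement, so the complement is their short-arc midpoint on the wheel.
Short-arc midpoint of 136° and 196°: 166°.
Base is 180° from the complement: 166 − 180 = -14 → -14 + 360 = 346°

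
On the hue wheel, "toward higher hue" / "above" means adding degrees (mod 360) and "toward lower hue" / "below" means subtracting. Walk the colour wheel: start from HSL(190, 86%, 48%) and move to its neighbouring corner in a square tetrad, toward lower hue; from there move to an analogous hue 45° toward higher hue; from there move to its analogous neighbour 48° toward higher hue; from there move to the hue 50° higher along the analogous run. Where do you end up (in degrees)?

243°

−90° (square ↓): 190 − 90 = 100°
+45° (analog 45° ↑): 100 + 45 = 145°
+48° (analog 48° ↑): 145 + 48 = 193°
+50° (analog 50° ↑): 193 + 50 = 243°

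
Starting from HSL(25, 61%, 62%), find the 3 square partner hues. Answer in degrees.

A square tetradic scheme places four hues every 90°.
25 + 90 = 115°
25 + 180 = 205°
25 + 270 = 295°

115°, 205°, and 295°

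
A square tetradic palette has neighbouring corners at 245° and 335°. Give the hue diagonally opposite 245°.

A square tetradic scheme places four hues 90° apart; opposite corners are 180° apart.
245 + 180 = 425 → 425 − 360 = 65°

65°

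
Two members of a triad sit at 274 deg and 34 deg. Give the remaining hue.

A triad spaces three hues 120° apart.
The full set is {34°, 154°, 274°}.

154°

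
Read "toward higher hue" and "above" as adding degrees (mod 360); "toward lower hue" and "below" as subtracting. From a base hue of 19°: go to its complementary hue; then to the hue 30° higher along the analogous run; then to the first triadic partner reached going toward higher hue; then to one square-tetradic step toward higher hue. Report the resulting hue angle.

19 + 180 = 199°   (complement)
199 + 30 = 229°   (analog 30° ↑)
229 + 120 = 349°   (triadic ↑)
349 + 90 = 439 → 439 − 360 = 79°   (square ↑)

79°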